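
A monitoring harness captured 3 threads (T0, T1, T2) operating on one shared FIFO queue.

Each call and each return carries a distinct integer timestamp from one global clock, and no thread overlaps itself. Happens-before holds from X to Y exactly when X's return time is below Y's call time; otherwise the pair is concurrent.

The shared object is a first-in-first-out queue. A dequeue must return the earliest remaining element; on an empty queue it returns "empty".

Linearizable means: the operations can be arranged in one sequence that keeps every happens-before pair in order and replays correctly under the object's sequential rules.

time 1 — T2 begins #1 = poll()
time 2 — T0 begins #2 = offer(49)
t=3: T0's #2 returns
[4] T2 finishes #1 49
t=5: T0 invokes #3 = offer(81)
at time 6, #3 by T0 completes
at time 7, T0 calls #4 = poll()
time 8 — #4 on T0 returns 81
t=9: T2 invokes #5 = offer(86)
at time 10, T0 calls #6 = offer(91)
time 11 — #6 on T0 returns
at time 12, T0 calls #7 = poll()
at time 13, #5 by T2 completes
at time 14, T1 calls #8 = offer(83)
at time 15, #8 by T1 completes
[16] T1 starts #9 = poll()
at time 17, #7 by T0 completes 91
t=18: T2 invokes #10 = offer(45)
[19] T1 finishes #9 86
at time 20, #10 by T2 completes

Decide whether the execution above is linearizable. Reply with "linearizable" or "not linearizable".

a witness: #2, #1, #3, #4, #5, #6, #8, #9, #7, #10
1. #2 offer(49), leaving queue <49>
2. #1 poll() → 49, leaving queue <>
3. #3 offer(81), leaving queue <81>
4. #4 poll() → 81, leaving queue <>
5. #5 offer(86), leaving queue <86>
6. #6 offer(91), leaving queue <86,91>
7. #8 offer(83), leaving queue <86,91,83>
8. #9 poll() → 86, leaving queue <91,83>
9. #7 poll() → 91, leaving queue <83>
10. #10 offer(45), leaving queue <83,45>

linearizable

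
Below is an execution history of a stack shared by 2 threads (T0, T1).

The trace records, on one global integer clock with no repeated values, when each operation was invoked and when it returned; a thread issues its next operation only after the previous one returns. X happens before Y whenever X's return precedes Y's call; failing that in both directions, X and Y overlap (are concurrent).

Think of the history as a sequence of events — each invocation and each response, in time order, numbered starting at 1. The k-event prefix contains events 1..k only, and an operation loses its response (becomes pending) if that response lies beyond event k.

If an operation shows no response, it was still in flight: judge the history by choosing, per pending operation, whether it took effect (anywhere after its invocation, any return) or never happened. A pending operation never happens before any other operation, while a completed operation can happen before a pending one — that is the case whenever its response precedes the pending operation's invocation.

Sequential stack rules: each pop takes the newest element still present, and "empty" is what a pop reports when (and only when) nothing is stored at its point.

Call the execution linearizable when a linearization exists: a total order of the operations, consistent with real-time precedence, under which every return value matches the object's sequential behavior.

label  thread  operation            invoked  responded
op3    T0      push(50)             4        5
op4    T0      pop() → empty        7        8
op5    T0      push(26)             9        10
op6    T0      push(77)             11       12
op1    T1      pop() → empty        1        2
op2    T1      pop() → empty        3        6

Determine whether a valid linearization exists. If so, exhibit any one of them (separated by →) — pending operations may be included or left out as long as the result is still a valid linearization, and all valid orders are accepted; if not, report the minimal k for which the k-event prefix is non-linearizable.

cut after 7 events: linearizable; cut after 8 events (op4 responds, time 8): not linearizable
every one of the 2 real-time-consistent orders over 4 completed stack ops fails the sequential spec
sample order op1, op2, op3, op4 stalls at step 4 — op4 pop() → empty has no legal effect
sample order op1, op3, op2, op4 stalls at step 3 — op2 pop() → empty has no legal effect

not linearizable — minimal violating prefix: 8 events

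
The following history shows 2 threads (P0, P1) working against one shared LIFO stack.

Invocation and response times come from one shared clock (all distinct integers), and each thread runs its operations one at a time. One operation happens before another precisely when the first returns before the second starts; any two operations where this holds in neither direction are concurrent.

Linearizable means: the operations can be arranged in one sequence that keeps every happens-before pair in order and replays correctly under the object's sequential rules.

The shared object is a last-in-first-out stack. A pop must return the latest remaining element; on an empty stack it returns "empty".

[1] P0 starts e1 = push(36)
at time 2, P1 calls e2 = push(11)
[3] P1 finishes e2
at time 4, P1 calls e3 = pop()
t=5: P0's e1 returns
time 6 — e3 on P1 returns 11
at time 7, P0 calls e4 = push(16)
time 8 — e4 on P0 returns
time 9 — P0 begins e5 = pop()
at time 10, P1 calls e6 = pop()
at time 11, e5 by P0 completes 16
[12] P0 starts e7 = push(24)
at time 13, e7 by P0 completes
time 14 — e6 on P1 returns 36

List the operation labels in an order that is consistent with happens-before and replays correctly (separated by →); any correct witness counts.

after step 1 (e1 push(36)): stack <36>
after step 2 (e2 push(11)): stack <36,11>
after step 3 (e3 pop() → 11): stack <36>
after step 4 (e4 push(16)): stack <36,16>
after step 5 (e5 pop() → 16): stack <36>
after step 6 (e6 pop() → 36): stack <>
after step 7 (e7 push(24)): stack <24>

e1 → e2 → e3 → e4 → e5 → e6 → e7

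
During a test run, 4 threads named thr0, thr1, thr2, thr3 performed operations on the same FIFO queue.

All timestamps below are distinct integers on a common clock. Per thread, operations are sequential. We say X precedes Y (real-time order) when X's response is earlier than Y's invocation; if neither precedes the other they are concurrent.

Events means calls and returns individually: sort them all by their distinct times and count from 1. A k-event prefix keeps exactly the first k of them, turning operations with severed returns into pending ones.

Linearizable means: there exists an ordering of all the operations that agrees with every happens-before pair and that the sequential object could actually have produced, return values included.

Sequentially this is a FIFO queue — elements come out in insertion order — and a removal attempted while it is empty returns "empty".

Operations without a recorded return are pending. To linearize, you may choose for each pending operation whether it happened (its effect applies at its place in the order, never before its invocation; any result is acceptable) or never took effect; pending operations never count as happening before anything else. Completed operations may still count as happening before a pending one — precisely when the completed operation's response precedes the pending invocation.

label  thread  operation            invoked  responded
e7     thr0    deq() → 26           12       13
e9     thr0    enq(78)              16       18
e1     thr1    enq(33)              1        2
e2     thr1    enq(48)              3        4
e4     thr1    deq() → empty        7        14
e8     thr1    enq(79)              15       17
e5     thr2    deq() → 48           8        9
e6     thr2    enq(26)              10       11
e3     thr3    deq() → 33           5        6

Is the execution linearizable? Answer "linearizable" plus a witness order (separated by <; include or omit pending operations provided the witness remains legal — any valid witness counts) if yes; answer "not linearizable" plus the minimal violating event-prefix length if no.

linearizable — witness: e1 < e2 < e3 < e5 < e4 < e6 < e7 < e8 < e9

step 1: e1 enq(33) — queue <33>
step 2: e2 enq(48) — queue <33,48>
step 3: e3 deq() → 33 — queue <48>
step 4: e5 deq() → 48 — queue <>
step 5: e4 deq() → empty — queue <>
step 6: e6 enq(26) — queue <26>
step 7: e7 deq() → 26 — queue <>
step 8: e8 enq(79) — queue <79>
step 9: e9 enq(78) — queue <79,78>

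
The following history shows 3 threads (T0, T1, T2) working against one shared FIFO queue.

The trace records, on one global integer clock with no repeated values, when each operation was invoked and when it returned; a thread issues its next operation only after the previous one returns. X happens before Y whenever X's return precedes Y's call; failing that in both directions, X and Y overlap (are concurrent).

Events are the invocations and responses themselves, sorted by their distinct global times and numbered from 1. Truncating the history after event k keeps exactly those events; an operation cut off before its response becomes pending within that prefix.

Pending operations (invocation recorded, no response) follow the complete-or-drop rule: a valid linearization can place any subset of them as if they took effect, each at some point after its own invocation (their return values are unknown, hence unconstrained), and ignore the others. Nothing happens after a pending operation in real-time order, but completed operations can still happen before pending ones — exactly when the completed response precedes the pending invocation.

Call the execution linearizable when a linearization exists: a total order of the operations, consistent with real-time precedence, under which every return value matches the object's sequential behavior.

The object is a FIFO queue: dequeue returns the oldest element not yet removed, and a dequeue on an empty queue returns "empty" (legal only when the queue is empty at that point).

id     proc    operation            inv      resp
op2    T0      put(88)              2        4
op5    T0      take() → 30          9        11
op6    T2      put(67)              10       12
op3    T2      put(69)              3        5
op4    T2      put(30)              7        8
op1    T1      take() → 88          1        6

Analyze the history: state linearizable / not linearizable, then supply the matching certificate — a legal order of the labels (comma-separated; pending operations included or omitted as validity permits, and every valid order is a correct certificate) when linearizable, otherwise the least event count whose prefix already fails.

cut after 10 events: linearizable; cut after 11 events (op5 responds, time 11): not linearizable
the 5 completed operations admit 6 real-time orders; each fails the FIFO queue replay
completion choices over the 1 pending operation (op6) were checked; none helps
take op1, op2, op3, op4, op5 (pending dropped): step 1 already fails, because op1 take() → 88 cannot occur there
take op1, op3, op2, op4, op5 (pending dropped): step 1 already fails, because op1 take() → 88 cannot occur there

not linearizable — minimal violating prefix: 11 events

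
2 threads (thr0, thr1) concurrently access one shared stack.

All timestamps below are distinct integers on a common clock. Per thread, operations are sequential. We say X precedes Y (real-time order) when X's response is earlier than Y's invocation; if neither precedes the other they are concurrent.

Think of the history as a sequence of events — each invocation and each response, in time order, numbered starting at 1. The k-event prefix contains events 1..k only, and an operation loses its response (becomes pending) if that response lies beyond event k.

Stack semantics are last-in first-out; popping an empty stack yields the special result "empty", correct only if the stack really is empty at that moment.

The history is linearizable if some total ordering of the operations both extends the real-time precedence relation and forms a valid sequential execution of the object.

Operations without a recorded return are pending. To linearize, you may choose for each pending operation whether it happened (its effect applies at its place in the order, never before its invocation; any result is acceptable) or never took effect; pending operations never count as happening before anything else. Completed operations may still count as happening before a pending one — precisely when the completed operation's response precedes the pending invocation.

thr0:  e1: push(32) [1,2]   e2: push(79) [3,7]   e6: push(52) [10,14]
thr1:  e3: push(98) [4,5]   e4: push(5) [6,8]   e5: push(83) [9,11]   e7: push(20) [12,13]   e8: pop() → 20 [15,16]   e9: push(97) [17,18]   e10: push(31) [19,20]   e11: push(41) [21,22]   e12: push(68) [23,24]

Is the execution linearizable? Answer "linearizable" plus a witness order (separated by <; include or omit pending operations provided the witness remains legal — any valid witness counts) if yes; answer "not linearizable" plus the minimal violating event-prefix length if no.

linearizable — witness: e1 < e2 < e3 < e4 < e5 < e6 < e7 < e8 < e9 < e10 < e11 < e12

step 1: e1 push(32) — stack <32>
step 2: e2 push(79) — stack <32,79>
step 3: e3 push(98) — stack <32,79,98>
step 4: e4 push(5) — stack <32,79,98,5>
step 5: e5 push(83) — stack <32,79,98,5,83>
step 6: e6 push(52) — stack <32,79,98,5,83,52>
step 7: e7 push(20) — stack <32,79,98,5,83,52,20>
step 8: e8 pop() → 20 — stack <32,79,98,5,83,52>
step 9: e9 push(97) — stack <32,79,98,5,83,52,97>
step 10: e10 push(31) — stack <32,79,98,5,83,52,97,31>
step 11: e11 push(41) — stack <32,79,98,5,83,52,97,31,41>
step 12: e12 push(68) — stack <32,79,98,5,83,52,97,31,41,68>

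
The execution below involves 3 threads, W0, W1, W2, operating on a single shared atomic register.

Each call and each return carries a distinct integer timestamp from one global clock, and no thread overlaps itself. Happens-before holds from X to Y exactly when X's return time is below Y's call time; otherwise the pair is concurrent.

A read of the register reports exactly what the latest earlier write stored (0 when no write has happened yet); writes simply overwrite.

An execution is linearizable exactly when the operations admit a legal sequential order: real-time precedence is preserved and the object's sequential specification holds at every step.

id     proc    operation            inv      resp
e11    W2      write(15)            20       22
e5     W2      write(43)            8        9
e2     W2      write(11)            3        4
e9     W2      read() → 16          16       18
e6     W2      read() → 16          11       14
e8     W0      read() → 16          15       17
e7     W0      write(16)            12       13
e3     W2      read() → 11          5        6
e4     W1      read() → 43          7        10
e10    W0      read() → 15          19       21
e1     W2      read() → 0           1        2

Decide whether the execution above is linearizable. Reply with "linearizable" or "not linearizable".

linearizable

one valid linearization: e1, e2, e3, e5, e4, e7, e6, e8, e9, e11, e10
after step 1 (e1 read() → 0): value 0
after step 2 (e2 write(11)): value 11
after step 3 (e3 read() → 11): value 11
after step 4 (e5 write(43)): value 43
after step 5 (e4 read() → 43): value 43
after step 6 (e7 write(16)): value 16
after step 7 (e6 read() → 16): value 16
after step 8 (e8 read() → 16): value 16
after step 9 (e9 read() → 16): value 16
after step 10 (e11 write(15)): value 15
after step 11 (e10 read() → 15): value 15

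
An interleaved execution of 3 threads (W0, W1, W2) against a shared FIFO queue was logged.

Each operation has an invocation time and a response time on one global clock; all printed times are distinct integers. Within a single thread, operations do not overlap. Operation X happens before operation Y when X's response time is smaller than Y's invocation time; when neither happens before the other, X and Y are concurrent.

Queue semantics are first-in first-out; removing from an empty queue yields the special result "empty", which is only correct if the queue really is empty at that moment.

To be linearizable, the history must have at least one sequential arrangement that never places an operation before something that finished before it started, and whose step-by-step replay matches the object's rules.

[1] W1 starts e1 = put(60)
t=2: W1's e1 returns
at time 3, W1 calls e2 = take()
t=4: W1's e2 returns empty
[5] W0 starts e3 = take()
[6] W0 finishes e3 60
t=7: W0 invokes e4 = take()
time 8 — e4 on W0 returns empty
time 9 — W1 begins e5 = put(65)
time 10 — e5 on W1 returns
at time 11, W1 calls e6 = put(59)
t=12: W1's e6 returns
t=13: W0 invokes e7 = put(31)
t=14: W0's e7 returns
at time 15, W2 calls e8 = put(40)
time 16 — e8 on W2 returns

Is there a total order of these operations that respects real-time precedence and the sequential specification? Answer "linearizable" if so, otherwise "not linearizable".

not linearizable

already the first 4 events (up to e2's response at time 4) admit no linearization; the first 3 still do
the completed operations (2 total) allow one real-time order; the FIFO queue replay rejects it
one such order, e1, e2, breaks at step 2 where e2 take() → empty is illegal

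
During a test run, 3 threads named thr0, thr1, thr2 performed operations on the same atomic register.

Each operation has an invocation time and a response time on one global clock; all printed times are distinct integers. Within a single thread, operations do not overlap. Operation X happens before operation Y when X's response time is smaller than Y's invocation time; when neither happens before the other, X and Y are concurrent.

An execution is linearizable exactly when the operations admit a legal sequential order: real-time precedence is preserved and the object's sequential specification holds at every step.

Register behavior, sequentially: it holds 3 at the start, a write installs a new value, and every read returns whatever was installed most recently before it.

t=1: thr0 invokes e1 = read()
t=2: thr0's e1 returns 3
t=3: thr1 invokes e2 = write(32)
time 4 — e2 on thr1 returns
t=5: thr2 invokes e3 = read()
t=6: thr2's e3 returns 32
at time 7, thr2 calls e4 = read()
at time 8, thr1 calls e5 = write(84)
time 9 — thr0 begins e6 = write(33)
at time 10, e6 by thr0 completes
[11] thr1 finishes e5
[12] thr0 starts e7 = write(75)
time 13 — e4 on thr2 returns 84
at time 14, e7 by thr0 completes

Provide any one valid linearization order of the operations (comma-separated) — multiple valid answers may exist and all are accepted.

step 1: e1 read() → 3 — value 3
step 2: e2 write(32) — value 32
step 3: e3 read() → 32 — value 32
step 4: e5 write(84) — value 84
step 5: e4 read() → 84 — value 84
step 6: e6 write(33) — value 33
step 7: e7 write(75) — value 75

e1, e2, e3, e5, e4, e6, e7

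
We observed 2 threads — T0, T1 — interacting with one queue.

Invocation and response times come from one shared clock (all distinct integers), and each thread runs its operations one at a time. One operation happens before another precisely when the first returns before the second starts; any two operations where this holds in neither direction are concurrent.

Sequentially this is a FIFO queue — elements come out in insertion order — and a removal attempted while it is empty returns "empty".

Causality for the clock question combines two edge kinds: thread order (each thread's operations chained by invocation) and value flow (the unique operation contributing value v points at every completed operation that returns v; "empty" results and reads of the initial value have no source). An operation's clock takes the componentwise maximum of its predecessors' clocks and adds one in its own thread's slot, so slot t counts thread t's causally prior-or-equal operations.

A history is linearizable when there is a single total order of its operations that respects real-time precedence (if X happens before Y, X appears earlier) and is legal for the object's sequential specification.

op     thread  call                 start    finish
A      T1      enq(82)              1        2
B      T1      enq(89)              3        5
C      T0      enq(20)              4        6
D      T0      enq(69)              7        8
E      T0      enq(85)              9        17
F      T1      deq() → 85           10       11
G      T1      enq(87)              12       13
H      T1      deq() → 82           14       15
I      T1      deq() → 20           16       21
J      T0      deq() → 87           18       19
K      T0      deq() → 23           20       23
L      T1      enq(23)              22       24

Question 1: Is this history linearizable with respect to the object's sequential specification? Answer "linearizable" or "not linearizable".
not linearizable

cut after 10 events: linearizable; cut after 11 events (F responds, time 11): not linearizable
every one of the 2 real-time-consistent orders over 5 completed queue ops fails the sequential spec
including or dropping the 1 pending operation (E) in any combination fails
sample order A, B, C, D, F (pending dropped) stalls at step 5 — F deq() → 85 has no legal effect
sample order A, C, B, D, F (pending dropped) stalls at step 5 — F deq() → 85 has no legal effect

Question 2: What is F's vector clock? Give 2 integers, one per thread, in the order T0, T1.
(3, 3)

invoked at 1, A has no predecessors; its own T1 bump gives (0, 1)
invoked at 4, C has no predecessors; its own T0 bump gives (1, 0)
from VC(A)=(0, 1), B (invoked 3) maxes components and bumps T1 → (0, 2)
from VC(C)=(1, 0), D (invoked 7) maxes components and bumps T0 → (2, 0)
from VC(D)=(2, 0), E (invoked 9) maxes components and bumps T0 → (3, 0)
from VC(B)=(0, 2), VC(E)=(3, 0), F (invoked 10) maxes components and bumps T1 → (3, 3)
from VC(F)=(3, 3), G (invoked 12) maxes components and bumps T1 → (3, 4)
from VC(A)=(0, 1), VC(G)=(3, 4), H (invoked 14) maxes components and bumps T1 → (3, 5)
from VC(E)=(3, 0), VC(G)=(3, 4), J (invoked 18) maxes components and bumps T0 → (4, 4)
from VC(C)=(1, 0), VC(H)=(3, 5), I (invoked 16) maxes components and bumps T1 → (3, 6)
from VC(I)=(3, 6), L (invoked 22) maxes components and bumps T1 → (3, 7)
from VC(J)=(4, 4), VC(L)=(3, 7), K (invoked 20) maxes components and bumps T0 → (5, 7)
target: VC(F) = (3, 3)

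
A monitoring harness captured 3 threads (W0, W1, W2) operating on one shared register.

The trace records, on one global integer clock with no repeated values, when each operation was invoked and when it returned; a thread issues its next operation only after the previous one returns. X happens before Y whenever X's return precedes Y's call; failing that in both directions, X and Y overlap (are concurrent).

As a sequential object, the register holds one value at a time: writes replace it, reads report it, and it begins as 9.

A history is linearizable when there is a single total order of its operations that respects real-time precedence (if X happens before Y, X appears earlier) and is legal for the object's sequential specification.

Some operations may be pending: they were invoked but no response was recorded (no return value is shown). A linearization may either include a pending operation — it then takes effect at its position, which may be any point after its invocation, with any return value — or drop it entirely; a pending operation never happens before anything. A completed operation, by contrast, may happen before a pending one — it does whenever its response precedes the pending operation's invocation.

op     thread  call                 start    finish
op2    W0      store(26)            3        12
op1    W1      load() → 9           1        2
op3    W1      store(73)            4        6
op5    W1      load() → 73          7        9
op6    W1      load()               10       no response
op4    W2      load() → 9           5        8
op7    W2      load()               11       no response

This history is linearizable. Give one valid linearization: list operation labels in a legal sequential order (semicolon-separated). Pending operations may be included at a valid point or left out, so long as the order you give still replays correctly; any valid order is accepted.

after step 1 (op1 load() → 9): value 9
after step 2 (op4 load() → 9): value 9
after step 3 (op2 store(26)): value 26
after step 4 (op3 store(73)): value 73
after step 5 (op5 load() → 73): value 73

op1; op4; op2; op3; op5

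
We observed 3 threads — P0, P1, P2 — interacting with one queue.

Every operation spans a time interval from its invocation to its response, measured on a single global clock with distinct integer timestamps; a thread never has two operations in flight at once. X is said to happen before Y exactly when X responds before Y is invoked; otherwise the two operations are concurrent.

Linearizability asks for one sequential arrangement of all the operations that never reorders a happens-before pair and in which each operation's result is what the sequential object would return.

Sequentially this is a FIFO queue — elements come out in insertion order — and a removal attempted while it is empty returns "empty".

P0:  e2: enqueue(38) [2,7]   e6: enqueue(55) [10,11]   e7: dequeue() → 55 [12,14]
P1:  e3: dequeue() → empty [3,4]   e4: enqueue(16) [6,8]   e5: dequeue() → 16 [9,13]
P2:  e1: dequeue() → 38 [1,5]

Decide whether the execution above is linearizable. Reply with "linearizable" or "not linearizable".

linearizable

witness order: e2, e1, e3, e4, e5, e6, e7
1. e2 enqueue(38), leaving queue <38>
2. e1 dequeue() → 38, leaving queue <>
3. e3 dequeue() → empty, leaving queue <>
4. e4 enqueue(16), leaving queue <16>
5. e5 dequeue() → 16, leaving queue <>
6. e6 enqueue(55), leaving queue <55>
7. e7 dequeue() → 55, leaving queue <>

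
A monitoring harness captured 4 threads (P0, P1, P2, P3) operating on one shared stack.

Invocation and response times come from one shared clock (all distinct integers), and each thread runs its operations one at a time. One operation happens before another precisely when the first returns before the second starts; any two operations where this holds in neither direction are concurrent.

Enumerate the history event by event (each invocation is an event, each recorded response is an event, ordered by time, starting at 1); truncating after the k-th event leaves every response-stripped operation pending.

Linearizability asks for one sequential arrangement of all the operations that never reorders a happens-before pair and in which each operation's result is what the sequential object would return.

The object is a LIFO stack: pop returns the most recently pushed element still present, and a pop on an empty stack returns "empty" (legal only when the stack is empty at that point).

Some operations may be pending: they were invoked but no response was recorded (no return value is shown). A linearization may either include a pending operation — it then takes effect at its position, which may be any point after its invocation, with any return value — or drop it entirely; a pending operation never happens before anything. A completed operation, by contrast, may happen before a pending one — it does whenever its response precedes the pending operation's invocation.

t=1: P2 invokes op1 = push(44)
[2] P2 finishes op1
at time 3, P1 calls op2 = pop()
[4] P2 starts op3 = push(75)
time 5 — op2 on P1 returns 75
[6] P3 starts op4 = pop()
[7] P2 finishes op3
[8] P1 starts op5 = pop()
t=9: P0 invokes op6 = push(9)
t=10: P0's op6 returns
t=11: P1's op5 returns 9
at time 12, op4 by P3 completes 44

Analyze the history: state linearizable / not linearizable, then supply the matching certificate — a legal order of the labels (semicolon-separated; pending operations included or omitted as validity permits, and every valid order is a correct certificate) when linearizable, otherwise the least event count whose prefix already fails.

after step 1 (op1 push(44)): stack <44>
after step 2 (op3 push(75)): stack <44,75>
after step 3 (op2 pop() → 75): stack <44>
after step 4 (op4 pop() → 44): stack <>
after step 5 (op6 push(9)): stack <9>
after step 6 (op5 pop() → 9): stack <>

linearizable — witness: op1; op3; op2; op4; op6; op5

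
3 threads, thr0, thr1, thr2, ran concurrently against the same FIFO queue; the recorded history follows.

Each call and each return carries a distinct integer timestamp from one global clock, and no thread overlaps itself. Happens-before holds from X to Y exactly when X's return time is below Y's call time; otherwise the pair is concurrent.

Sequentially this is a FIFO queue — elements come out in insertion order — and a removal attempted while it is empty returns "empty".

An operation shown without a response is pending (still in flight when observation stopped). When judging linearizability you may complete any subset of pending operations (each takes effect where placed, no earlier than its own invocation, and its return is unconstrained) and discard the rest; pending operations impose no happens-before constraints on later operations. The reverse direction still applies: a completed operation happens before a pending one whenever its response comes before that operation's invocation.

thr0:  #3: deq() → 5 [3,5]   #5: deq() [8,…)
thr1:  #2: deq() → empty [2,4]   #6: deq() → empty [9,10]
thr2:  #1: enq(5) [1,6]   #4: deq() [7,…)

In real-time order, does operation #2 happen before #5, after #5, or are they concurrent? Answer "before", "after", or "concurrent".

#2 spans [2,4], #5 spans [8,…)
resp(#2)=4 < inv(#5)=8

before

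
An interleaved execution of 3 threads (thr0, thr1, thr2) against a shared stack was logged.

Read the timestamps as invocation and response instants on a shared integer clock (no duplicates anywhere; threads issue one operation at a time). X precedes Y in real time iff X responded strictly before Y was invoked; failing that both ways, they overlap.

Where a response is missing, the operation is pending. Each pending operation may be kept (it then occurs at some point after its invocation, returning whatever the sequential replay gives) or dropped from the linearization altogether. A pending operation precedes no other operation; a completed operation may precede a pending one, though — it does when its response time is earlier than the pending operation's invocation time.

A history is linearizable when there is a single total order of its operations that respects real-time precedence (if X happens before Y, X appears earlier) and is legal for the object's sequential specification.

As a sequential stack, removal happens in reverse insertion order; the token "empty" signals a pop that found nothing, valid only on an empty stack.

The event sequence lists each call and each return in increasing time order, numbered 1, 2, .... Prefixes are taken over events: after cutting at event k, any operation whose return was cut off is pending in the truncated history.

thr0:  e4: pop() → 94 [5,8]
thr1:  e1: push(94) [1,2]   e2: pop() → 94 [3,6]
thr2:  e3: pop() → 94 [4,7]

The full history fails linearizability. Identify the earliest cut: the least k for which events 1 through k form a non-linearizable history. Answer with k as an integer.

events 1..6 are linearizable, e.g. via e1, e2:
1. e1 push(94), leaving stack <94>
2. e2 pop() → 94, leaving stack <>
once event 7 joins (e3's response, time 7), exhaustive search finds no witness
no escape via the 1 pending operation (e4): every completion choice fails
one such order, e1, e2, e3 (pending dropped), breaks at step 3 where e3 pop() → 94 is illegal
one such order, e1, e3, e2 (pending dropped), breaks at step 3 where e2 pop() → 94 is illegal

7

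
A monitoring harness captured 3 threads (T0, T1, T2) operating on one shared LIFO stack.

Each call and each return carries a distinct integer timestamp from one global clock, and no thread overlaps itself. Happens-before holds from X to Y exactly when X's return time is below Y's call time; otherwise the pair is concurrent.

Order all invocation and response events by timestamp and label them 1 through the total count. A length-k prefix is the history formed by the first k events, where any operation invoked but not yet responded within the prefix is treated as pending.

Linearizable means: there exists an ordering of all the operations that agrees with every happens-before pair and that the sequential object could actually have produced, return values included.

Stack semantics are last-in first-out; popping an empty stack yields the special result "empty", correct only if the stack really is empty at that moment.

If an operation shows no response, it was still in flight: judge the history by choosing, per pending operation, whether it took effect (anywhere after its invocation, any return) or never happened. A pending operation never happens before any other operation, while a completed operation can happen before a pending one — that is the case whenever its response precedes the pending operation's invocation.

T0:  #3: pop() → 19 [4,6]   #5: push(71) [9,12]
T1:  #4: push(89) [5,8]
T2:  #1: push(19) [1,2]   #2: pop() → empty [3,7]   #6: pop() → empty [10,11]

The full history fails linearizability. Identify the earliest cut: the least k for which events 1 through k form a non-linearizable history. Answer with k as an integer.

events 1..10 are linearizable, e.g. via #1, #3, #2, #4:
step 1: #1 push(19) — stack <19>
step 2: #3 pop() → 19 — stack <>
step 3: #2 pop() → empty — stack <>
step 4: #4 push(89) — stack <89>
with event 11 included (#6 responding at time 11), all real-time-consistent orders fail
including or dropping the 1 pending operation (#5) in any combination fails
e.g. #1, #2, #3, #4, #6 (pending dropped): illegal at step 2, since #2 pop() → empty cannot apply there
e.g. #1, #2, #4, #3, #6 (pending dropped): illegal at step 2, since #2 pop() → empty cannot apply there

11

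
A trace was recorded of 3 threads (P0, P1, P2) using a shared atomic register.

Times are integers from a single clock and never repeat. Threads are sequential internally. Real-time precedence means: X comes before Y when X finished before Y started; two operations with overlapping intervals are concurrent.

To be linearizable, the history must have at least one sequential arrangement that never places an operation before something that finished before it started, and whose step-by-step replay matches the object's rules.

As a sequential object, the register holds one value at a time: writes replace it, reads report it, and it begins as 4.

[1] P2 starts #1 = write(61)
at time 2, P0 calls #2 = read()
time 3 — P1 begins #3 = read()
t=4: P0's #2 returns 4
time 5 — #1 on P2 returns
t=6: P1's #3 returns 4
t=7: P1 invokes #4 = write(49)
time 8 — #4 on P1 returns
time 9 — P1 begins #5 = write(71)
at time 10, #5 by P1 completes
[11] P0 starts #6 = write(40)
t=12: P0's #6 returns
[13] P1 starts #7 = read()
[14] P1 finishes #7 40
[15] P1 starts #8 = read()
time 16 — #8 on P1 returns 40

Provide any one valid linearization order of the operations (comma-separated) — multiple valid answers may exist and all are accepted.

#2, #3, #1, #4, #5, #6, #7, #8

1. #2 read() → 4, leaving value 4
2. #3 read() → 4, leaving value 4
3. #1 write(61), leaving value 61
4. #4 write(49), leaving value 49
5. #5 write(71), leaving value 71
6. #6 write(40), leaving value 40
7. #7 read() → 40, leaving value 40
8. #8 read() → 40, leaving value 40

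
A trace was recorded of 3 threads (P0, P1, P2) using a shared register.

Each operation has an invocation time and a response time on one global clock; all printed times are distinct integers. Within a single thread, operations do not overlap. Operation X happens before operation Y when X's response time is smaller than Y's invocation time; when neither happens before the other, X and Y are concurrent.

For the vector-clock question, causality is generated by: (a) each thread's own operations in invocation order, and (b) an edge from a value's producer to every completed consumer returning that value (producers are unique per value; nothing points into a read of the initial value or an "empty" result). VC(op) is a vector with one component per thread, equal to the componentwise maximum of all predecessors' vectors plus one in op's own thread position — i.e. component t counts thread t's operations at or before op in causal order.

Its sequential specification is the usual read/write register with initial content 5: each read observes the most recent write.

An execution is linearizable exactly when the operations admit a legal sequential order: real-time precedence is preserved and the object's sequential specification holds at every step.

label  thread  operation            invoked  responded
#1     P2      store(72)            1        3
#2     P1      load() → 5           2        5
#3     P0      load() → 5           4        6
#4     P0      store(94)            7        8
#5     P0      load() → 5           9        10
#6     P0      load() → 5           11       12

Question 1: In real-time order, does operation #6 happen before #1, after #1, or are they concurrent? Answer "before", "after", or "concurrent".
Answer: after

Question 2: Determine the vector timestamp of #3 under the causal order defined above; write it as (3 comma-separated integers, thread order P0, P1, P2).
Answer: (1, 0, 0)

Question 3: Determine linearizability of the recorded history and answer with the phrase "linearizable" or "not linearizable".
prefix check: 1..5 passes, 1..6 fails once #3's time-6 response joins
no legal order exists: 3 real-time-consistent candidates over 3 completed register operations, all rejected
one such order, #1, #2, #3, breaks at step 2 where #2 load() → 5 is illegal
one such order, #1, #3, #2, breaks at step 2 where #3 load() → 5 is illegal

not linearizable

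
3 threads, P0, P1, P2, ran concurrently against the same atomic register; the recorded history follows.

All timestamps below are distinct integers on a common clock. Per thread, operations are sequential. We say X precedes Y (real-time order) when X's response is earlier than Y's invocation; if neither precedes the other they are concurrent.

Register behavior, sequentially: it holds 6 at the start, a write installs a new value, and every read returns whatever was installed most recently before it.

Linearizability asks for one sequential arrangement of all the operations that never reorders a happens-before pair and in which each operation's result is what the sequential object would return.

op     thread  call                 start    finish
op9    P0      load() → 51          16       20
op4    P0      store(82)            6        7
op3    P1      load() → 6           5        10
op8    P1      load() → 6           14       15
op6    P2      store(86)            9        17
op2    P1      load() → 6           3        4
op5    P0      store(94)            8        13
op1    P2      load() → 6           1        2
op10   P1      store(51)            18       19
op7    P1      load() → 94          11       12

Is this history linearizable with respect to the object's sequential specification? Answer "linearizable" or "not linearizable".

not linearizable

already the first 15 events (up to op8's response at time 15) admit no linearization; the first 14 still do
real-time-consistent orders of the 7 completed operations: 5 — all fail the atomic register replay
every completion of the 1 pending operation (op6) was checked; none linearizes
e.g. op1, op2, op3, op4, op5, op7, op8 (pending dropped): illegal at step 7, since op8 load() → 6 cannot apply there
e.g. op1, op2, op3, op4, op7, op5, op8 (pending dropped): illegal at step 5, since op7 load() → 94 cannot apply there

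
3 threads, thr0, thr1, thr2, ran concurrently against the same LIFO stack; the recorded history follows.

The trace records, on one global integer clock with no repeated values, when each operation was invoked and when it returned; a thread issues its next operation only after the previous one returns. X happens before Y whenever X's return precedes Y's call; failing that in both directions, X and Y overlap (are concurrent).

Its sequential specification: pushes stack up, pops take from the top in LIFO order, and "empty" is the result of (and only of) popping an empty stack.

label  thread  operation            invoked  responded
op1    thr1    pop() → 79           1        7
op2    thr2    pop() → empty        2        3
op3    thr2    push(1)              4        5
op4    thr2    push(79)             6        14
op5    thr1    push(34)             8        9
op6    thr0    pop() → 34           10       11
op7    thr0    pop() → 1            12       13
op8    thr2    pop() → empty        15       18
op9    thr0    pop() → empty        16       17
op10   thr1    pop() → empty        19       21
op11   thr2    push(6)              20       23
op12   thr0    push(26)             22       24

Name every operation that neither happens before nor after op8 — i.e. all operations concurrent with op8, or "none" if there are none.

op8 spans [15,18]: anything still running between times 15 and 18 counts as concurrent
op1 [1,7]: before
op2 [2,3]: before
op3 [4,5]: before
op4 [6,14]: before
op5 [8,9]: before
op6 [10,11]: before
op7 [12,13]: before
op9 [16,17]: concurrent
op10 [19,21]: after
op11 [20,23]: after
op12 [22,24]: after

op9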